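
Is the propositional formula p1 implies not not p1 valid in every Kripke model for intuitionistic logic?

Yes

This is double-negation introduction, which is intuitionistically derivable.
If a world forces p1 then every accessible world forces p1 (persistence), so none forces not p1; hence not not p1.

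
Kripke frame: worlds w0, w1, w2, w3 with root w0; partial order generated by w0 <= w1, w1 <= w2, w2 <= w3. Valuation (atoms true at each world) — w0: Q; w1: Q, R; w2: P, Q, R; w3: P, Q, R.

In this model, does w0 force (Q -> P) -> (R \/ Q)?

Yes

w0 ||- (Q -> P) -> (R \/ Q): every world accessible from w0 that forces Q -> P (namely w2, w3) also forces R \/ Q.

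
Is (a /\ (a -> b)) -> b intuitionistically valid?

Yes

This is modus ponens in implicational form, which is intuitionistically derivable.
If a world forces a and a -> b, then applying the implication at that world (which is accessible from itself) gives b.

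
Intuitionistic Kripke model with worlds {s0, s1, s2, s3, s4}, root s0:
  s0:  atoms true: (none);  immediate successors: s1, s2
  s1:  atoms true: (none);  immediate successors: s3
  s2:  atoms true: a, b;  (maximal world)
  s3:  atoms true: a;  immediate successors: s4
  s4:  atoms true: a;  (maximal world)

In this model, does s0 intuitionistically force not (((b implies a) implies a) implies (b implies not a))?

s0 does not force not (((b implies a) implies a) implies (b implies not a)) since s1 is accessible from s0 and s1 forces ((b implies a) implies a) implies (b implies not a).
s1 forces ((b implies a) implies a) implies (b implies not a): every world accessible from s1 that forces (b implies a) implies a (namely s3, s4) also forces b implies not a.

No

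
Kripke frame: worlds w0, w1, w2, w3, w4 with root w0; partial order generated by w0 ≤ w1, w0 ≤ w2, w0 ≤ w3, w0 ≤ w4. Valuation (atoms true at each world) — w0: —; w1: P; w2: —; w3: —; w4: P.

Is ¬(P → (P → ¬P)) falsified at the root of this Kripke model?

w0 ⊮ ¬(P → (P → ¬P)) since w2 is accessible from w0 and w2 ⊩ P → (P → ¬P).
w2 ⊩ P → (P → ¬P) vacuously: no world accessible from w2 forces the antecedent P.
So the root w0 does not force ¬(P → (P → ¬P)); the model is a countermodel.

Yes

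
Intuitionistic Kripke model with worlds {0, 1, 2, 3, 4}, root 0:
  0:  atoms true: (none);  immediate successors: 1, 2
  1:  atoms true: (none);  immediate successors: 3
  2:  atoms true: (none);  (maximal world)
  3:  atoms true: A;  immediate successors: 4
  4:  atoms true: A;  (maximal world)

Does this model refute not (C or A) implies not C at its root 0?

0 forces not (C or A) implies not C: every world accessible from 0 that forces not (C or A) (namely 2) also forces not C.
So the root 0 forces not (C or A) implies not C; the model is not a countermodel.

No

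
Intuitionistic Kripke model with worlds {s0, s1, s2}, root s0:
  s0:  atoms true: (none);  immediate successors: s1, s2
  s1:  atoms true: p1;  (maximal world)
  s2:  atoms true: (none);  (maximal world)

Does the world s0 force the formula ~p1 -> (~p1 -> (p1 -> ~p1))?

Yes

s0 ||- ~p1 -> (~p1 -> (p1 -> ~p1)): every world accessible from s0 that forces ~p1 (namely s2) also forces ~p1 -> (p1 -> ~p1).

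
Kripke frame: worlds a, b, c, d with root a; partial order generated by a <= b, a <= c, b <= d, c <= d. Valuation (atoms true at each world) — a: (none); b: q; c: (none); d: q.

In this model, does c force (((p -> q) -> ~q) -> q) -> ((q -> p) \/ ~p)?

Yes

c ||- (((p -> q) -> ~q) -> q) -> ((q -> p) \/ ~p): every world accessible from c that forces ((p -> q) -> ~q) -> q (namely c, d) also forces (q -> p) \/ ~p.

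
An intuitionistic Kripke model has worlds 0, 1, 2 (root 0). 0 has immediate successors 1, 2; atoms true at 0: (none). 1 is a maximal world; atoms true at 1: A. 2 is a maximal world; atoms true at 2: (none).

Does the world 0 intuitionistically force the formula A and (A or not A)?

No

0 does not force A and (A or not A) since 0 fails A.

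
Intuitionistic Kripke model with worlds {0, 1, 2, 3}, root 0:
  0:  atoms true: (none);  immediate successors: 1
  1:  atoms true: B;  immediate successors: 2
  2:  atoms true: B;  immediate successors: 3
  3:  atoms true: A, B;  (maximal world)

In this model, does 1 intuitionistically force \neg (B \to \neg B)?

Yes

1 \Vdash \neg (B \to \neg B): no world accessible from 1 forces B \to \neg B.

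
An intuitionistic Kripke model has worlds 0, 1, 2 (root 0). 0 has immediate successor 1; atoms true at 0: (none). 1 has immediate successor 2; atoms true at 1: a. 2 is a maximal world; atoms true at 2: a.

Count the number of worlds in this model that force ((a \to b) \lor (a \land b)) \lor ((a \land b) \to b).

3

0: forces it.
1: forces it.
2: forces it.
Worlds forcing the formula: {0, 1, 2}.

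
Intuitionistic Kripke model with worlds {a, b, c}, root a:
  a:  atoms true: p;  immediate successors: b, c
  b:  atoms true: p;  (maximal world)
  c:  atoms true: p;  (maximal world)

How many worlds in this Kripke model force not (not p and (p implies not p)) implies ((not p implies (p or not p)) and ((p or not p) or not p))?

a: forces it.
b: forces it.
c: forces it.
Worlds forcing the formula: {a, b, c}.

3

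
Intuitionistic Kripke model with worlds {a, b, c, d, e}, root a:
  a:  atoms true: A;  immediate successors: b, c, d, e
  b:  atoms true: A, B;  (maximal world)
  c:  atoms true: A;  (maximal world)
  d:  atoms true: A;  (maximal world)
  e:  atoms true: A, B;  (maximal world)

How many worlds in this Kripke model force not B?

a: does not force it — a does not force not B since b is accessible from a and b forces B.
b: does not force it — b does not force not B since b is accessible from b and b forces B.
c: forces it.
d: forces it.
e: does not force it — e does not force not B since e is accessible from e and e forces B.
Worlds forcing the formula: {c, d}.

2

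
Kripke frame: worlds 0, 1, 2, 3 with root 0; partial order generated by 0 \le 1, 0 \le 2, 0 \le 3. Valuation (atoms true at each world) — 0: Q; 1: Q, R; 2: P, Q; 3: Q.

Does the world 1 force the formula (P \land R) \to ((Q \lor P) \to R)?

1 \Vdash (P \land R) \to ((Q \lor P) \to R) vacuously: no world accessible from 1 forces the antecedent P \land R.

Yes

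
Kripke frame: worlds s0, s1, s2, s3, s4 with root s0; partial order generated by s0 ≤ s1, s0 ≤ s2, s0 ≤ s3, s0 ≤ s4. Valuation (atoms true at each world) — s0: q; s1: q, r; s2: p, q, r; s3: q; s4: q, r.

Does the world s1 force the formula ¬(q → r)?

s1 ⊮ ¬(q → r) since s1 is accessible from s1 and s1 ⊩ q → r.
s1 ⊩ q → r: every world accessible from s1 that forces q (namely s1) also forces r.

No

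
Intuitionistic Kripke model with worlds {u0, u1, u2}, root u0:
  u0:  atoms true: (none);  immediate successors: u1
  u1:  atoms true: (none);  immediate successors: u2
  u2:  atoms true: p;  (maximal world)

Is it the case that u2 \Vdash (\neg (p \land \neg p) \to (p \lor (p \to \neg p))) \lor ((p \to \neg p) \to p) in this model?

u2 \Vdash (\neg (p \land \neg p) \to (p \lor (p \to \neg p))) \lor ((p \to \neg p) \to p) via the disjunct \neg (p \land \neg p) \to (p \lor (p \to \neg p)).

Yes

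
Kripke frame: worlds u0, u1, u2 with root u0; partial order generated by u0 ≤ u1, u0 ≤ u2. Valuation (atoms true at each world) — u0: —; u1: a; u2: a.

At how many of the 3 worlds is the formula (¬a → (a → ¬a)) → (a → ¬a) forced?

0

u0: does not force it — u0 ⊮ (¬a → (a → ¬a)) → (a → ¬a): already at u0 itself, u0 ⊩ ¬a → (a → ¬a) but u0 ⊮ a → ¬a.
u1: does not force it.
u2: does not force it.
Worlds forcing the formula: { }.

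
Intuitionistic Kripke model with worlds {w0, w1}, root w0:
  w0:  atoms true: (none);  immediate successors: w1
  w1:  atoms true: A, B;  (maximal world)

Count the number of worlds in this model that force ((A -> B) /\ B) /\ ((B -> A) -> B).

1

w0: does not force it — w0 ||-/- ((A -> B) /\ B) /\ ((B -> A) -> B) since w0 fails (A -> B) /\ B.
w1: forces it.
Worlds forcing the formula: {w1}.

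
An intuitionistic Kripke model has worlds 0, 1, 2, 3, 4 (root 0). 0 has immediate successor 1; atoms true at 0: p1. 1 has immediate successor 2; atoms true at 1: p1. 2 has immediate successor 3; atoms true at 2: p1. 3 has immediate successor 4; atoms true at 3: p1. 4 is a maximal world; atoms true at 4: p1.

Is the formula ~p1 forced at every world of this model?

Not every world: 0 ||-/- ~p1.
0 ||-/- ~p1 since 0 is accessible from 0 and 0 ||- p1.

No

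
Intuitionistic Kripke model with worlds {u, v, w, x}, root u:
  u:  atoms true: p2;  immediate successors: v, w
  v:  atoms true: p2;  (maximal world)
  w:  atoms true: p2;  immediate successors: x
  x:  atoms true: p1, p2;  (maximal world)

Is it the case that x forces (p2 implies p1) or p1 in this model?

Yes

x forces (p2 implies p1) or p1 via the disjunct p2 implies p1.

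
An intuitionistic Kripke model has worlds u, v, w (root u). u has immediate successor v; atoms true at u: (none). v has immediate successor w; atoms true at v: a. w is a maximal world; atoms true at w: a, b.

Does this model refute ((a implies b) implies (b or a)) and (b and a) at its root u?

u does not force ((a implies b) implies (b or a)) and (b and a) since u fails b and a.
So the root u does not force ((a implies b) implies (b or a)) and (b and a); the model is a countermodel.

Yes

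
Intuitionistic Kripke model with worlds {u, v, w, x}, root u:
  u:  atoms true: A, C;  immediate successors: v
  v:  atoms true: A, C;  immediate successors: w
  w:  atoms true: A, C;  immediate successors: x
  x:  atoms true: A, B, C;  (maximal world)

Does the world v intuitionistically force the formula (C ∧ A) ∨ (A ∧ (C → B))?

Yes

v ⊩ (C ∧ A) ∨ (A ∧ (C → B)) via the disjunct C ∧ A.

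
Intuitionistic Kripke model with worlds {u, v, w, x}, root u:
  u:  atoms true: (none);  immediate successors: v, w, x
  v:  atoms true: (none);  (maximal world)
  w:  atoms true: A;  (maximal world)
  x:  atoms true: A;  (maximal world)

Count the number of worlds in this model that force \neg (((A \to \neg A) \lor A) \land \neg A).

2

u: does not force it — u \nVdash \neg (((A \to \neg A) \lor A) \land \neg A) since v is accessible from u and v \Vdash ((A \to \neg A) \lor A) \land \neg A.
v: does not force it — v \nVdash \neg (((A \to \neg A) \lor A) \land \neg A) since v is accessible from v and v \Vdash ((A \to \neg A) \lor A) \land \neg A.
w: forces it.
x: forces it.
Worlds forcing the formula: {w, x}.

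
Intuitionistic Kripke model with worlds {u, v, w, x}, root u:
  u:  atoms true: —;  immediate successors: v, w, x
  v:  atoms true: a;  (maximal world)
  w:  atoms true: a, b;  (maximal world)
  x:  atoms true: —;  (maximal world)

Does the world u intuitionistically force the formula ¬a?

u ⊮ ¬a since v is accessible from u and v ⊩ a.

No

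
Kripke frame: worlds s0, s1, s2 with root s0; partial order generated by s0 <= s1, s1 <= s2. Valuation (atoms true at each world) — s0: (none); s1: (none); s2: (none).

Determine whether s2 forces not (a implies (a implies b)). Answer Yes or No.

No

s2 does not force not (a implies (a implies b)) since s2 is accessible from s2 and s2 forces a implies (a implies b).
s2 forces a implies (a implies b) vacuously: no world accessible from s2 forces the antecedent a.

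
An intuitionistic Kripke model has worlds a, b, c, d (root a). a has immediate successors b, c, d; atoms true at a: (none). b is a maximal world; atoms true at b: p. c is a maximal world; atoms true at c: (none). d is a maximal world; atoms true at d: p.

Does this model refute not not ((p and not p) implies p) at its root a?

No

a forces not not ((p and not p) implies p): no world accessible from a forces not ((p and not p) implies p).
So the root a forces not not ((p and not p) implies p); the model is not a countermodel.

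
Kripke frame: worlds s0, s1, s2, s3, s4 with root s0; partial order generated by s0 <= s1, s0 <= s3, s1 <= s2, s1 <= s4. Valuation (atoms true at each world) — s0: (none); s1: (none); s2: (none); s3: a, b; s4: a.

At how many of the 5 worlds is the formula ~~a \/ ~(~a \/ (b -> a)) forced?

2

s0: does not force it — s0 ||-/- ~~a \/ ~(~a \/ (b -> a)): neither disjunct is forced at s0.
s1: does not force it — s1 ||-/- ~~a \/ ~(~a \/ (b -> a)): neither disjunct is forced at s1.
s2: does not force it.
s3: forces it.
s4: forces it.
Worlds forcing the formula: {s3, s4}.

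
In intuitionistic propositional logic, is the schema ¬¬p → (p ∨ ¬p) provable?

This is a variant of double-negation elimination (deriving excluded middle from double negation), which is not intuitionistically valid.
A Kripke countermodel: worlds 0, 1; order generated by 0 ≤ 1; atoms true at each world — 0:{}; 1:{p}.
0 ⊮ ¬¬p → (p ∨ ¬p): already at 0 itself, 0 ⊩ ¬¬p but 0 ⊮ p ∨ ¬p.
0 ⊮ p ∨ ¬p: neither disjunct is forced at 0.
0 lacks atom p, so 0 ⊮ p.
So the root 0 does not force the formula.

No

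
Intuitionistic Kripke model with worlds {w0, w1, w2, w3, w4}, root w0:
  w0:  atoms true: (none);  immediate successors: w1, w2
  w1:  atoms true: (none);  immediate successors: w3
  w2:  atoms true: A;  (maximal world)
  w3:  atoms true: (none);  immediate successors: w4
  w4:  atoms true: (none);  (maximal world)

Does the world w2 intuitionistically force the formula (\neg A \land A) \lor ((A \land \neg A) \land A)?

w2 \nVdash (\neg A \land A) \lor ((A \land \neg A) \land A): neither disjunct is forced at w2.
w2 \nVdash \neg A \land A since w2 fails \neg A.

No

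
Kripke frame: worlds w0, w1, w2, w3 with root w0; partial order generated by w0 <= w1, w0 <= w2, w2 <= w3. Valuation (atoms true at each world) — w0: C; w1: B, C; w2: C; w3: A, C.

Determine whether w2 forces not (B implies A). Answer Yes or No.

No

w2 does not force not (B implies A) since w2 is accessible from w2 and w2 forces B implies A.
w2 forces B implies A vacuously: no world accessible from w2 forces the antecedent B.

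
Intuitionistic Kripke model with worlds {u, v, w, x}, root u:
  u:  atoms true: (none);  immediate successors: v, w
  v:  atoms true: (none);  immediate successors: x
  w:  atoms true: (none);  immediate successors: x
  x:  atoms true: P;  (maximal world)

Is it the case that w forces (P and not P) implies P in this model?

Yes

w forces (P and not P) implies P vacuously: no world accessible from w forces the antecedent P and not P.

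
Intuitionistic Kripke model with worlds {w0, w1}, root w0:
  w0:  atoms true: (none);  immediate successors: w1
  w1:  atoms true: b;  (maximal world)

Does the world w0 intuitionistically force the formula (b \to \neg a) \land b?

w0 \nVdash (b \to \neg a) \land b since w0 fails b.

No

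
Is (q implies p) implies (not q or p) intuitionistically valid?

This is the material-implication-as-disjunction principle, which is not intuitionistically valid.
A Kripke countermodel: worlds a, b; order generated by a <= b; atoms true at each world — a:{}; b:{p,q}.
a does not force (q implies p) implies (not q or p): already at a itself, a forces q implies p but a does not force not q or p.
a does not force not q or p: neither disjunct is forced at a.
a does not force not q since b is accessible from a and b forces q.
So the root a does not force the formula.

No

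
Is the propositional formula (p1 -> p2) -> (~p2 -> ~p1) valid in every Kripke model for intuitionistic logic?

This is the forward direction of contraposition, which is intuitionistically derivable.
Assume p1 -> p2 and ~p2. If p1 held then p2 would follow, contradicting ~p2; so ~p1.

Yes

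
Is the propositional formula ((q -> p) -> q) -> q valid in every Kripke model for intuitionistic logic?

This is Peirce's law, which is not intuitionistically valid.
A Kripke countermodel: worlds w0, w1; order generated by w0 <= w1; atoms true at each world — w0:{}; w1:{q}.
w0 ||-/- ((q -> p) -> q) -> q: already at w0 itself, w0 ||- (q -> p) -> q but w0 ||-/- q.
w0 lacks atom q, so w0 ||-/- q.
So the root w0 does not force the formula.

No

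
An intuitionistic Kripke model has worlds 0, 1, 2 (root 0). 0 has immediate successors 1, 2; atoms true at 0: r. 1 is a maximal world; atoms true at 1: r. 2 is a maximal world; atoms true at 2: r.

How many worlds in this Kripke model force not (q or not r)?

0: forces it.
1: forces it.
2: forces it.
Worlds forcing the formula: {0, 1, 2}.

3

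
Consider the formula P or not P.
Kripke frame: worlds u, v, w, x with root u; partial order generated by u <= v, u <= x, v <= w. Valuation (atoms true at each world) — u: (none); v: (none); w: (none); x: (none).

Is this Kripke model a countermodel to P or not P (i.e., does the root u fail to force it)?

u forces P or not P via the disjunct not P.
So the root u forces P or not P; the model is not a countermodel.

No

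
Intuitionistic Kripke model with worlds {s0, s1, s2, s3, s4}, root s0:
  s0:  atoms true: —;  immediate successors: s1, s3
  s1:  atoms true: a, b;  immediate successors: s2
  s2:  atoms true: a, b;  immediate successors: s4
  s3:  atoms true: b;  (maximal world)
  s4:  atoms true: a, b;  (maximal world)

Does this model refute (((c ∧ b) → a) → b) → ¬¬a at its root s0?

s0 ⊮ (((c ∧ b) → a) → b) → ¬¬a: at the accessible world s3, s3 ⊩ ((c ∧ b) → a) → b but s3 ⊮ ¬¬a.
s3 ⊮ ¬¬a since s3 is accessible from s3 and s3 ⊩ ¬a.
s3 ⊩ ¬a: no world accessible from s3 forces a.
So the root s0 does not force (((c ∧ b) → a) → b) → ¬¬a; the model is a countermodel.

Yes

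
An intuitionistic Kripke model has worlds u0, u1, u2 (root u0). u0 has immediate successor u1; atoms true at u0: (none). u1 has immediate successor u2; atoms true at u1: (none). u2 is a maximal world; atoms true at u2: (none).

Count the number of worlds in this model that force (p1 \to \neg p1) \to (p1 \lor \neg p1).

u0: forces it.
u1: forces it.
u2: forces it.
Worlds forcing the formula: {u0, u1, u2}.

3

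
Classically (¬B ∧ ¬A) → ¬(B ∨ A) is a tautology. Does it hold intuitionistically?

This is a constructively valid De Morgan direction (conjunction of negations to negated disjunction), which is intuitionistically derivable.
If both ¬B and ¬A hold at a world, no accessible world forces B or forces A, so none forces B ∨ A.

Yes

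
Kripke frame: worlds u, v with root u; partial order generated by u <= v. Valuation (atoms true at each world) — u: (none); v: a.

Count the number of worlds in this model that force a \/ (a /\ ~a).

1

u: does not force it — u ||-/- a \/ (a /\ ~a): neither disjunct is forced at u.
v: forces it.
Worlds forcing the formula: {v}.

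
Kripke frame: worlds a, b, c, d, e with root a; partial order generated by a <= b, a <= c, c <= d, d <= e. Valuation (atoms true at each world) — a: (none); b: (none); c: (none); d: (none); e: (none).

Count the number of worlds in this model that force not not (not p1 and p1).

a: does not force it — a does not force not not (not p1 and p1) since a is accessible from a and a forces not (not p1 and p1).
b: does not force it — b does not force not not (not p1 and p1) since b is accessible from b and b forces not (not p1 and p1).
c: does not force it — c does not force not not (not p1 and p1) since c is accessible from c and c forces not (not p1 and p1).
d: does not force it.
e: does not force it.
Worlds forcing the formula: { }.

0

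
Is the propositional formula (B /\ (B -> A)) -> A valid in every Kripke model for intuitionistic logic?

This is modus ponens in implicational form, which is intuitionistically derivable.
If a world forces B and B -> A, then applying the implication at that world (which is accessible from itself) gives A.

Yes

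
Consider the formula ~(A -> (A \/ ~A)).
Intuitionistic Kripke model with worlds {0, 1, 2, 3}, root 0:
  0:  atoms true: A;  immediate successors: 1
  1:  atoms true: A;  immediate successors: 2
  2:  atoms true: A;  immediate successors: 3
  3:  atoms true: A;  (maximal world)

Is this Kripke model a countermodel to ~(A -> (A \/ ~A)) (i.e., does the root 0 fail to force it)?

0 ||-/- ~(A -> (A \/ ~A)) since 0 is accessible from 0 and 0 ||- A -> (A \/ ~A).
0 ||- A -> (A \/ ~A): every world accessible from 0 that forces A (namely 0, 1, 2, 3) also forces A \/ ~A.
So the root 0 does not force ~(A -> (A \/ ~A)); the model is a countermodel.

Yes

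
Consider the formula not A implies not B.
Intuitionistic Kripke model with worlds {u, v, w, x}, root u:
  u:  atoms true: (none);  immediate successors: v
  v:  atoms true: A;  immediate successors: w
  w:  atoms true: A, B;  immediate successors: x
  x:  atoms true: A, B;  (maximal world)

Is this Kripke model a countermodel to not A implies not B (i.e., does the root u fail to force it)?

u forces not A implies not B vacuously: no world accessible from u forces the antecedent not A.
So the root u forces not A implies not B; the model is not a countermodel.

No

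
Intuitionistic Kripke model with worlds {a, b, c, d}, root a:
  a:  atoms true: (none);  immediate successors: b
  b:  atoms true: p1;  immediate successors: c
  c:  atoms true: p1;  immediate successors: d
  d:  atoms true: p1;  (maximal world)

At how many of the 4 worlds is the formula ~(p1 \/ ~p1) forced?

a: does not force it — a ||-/- ~(p1 \/ ~p1) since b is accessible from a and b ||- p1 \/ ~p1.
b: does not force it.
c: does not force it.
d: does not force it.
Worlds forcing the formula: { }.

0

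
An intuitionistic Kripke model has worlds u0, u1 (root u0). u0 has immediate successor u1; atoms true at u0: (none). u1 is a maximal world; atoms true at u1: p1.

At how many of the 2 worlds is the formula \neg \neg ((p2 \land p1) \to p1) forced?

2

u0: forces it.
u1: forces it.
Worlds forcing the formula: {u0, u1}.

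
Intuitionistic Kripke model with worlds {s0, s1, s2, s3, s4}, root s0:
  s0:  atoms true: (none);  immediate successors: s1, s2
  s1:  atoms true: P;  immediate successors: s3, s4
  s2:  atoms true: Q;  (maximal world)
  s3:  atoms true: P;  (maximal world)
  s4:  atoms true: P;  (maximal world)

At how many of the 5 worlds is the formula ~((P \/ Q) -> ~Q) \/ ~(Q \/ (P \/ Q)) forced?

1

s0: does not force it — s0 ||-/- ~((P \/ Q) -> ~Q) \/ ~(Q \/ (P \/ Q)): neither disjunct is forced at s0.
s1: does not force it — s1 ||-/- ~((P \/ Q) -> ~Q) \/ ~(Q \/ (P \/ Q)): neither disjunct is forced at s1.
s2: forces it.
s3: does not force it.
s4: does not force it.
Worlds forcing the formula: {s2}.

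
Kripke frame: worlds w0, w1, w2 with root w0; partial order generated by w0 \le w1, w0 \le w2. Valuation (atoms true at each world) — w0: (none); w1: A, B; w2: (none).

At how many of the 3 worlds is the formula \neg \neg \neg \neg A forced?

1

w0: does not force it — w0 \nVdash \neg \neg \neg \neg A since w2 is accessible from w0 and w2 \Vdash \neg \neg \neg A.
w1: forces it.
w2: does not force it — w2 \nVdash \neg \neg \neg \neg A since w2 is accessible from w2 and w2 \Vdash \neg \neg \neg A.
Worlds forcing the formula: {w1}.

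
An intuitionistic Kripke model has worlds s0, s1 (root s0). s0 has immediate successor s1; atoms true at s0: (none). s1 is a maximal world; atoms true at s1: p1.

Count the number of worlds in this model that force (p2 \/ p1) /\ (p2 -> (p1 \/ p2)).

s0: does not force it — s0 ||-/- (p2 \/ p1) /\ (p2 -> (p1 \/ p2)) since s0 fails p2 \/ p1.
s1: forces it.
Worlds forcing the formula: {s1}.

1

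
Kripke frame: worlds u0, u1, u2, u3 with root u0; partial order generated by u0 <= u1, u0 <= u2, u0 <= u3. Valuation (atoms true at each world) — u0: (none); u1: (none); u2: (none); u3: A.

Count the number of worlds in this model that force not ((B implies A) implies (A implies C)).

1

u0: does not force it — u0 does not force not ((B implies A) implies (A implies C)) since u1 is accessible from u0 and u1 forces (B implies A) implies (A implies C).
u1: does not force it — u1 does not force not ((B implies A) implies (A implies C)) since u1 is accessible from u1 and u1 forces (B implies A) implies (A implies C).
u2: does not force it — u2 does not force not ((B implies A) implies (A implies C)) since u2 is accessible from u2 and u2 forces (B implies A) implies (A implies C).
u3: forces it.
Worlds forcing the formula: {u3}.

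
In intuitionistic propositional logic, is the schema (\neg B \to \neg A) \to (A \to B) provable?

No

This is the converse of contraposition, which is not intuitionistically valid.
A Kripke countermodel: worlds u0, u1; order generated by u0 \le u1; atoms true at each world — u0:{A}; u1:{A,B}.
u0 \nVdash (\neg B \to \neg A) \to (A \to B): already at u0 itself, u0 \Vdash \neg B \to \neg A but u0 \nVdash A \to B.
u0 \nVdash A \to B: already at u0 itself, u0 \Vdash A but u0 \nVdash B.
u0 lacks atom B, so u0 \nVdash B.
So the root u0 does not force the formula.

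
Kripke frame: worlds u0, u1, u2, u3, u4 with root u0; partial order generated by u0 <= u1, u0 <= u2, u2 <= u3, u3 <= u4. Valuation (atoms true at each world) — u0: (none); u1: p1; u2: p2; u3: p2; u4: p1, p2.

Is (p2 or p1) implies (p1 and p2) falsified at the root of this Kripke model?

Yes

u0 does not force (p2 or p1) implies (p1 and p2): at the accessible world u1, u1 forces p2 or p1 but u1 does not force p1 and p2.
u1 does not force p1 and p2 since u1 fails p2.
So the root u0 does not force (p2 or p1) implies (p1 and p2); the model is a countermodel.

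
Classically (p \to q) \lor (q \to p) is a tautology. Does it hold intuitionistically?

No

This is the Gödel–Dummett linearity axiom, which is not intuitionistically valid.
A Kripke countermodel: worlds w0, w1, w2; order generated by w0 \le w1, w0 \le w2; atoms true at each world — w0:{}; w1:{p}; w2:{q}.
w0 \nVdash (p \to q) \lor (q \to p): neither disjunct is forced at w0.
w0 \nVdash p \to q: at the accessible world w1, w1 \Vdash p but w1 \nVdash q.
w1 lacks atom q, so w1 \nVdash q.
So the root w0 does not force the formula.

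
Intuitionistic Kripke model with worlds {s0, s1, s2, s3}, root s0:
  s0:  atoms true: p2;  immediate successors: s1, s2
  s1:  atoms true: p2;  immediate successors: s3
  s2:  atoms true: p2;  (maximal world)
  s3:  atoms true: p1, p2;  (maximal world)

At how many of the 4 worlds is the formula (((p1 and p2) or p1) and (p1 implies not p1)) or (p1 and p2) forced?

s0: does not force it — s0 does not force (((p1 and p2) or p1) and (p1 implies not p1)) or (p1 and p2): neither disjunct is forced at s0.
s1: does not force it — s1 does not force (((p1 and p2) or p1) and (p1 implies not p1)) or (p1 and p2): neither disjunct is forced at s1.
s2: does not force it.
s3: forces it.
Worlds forcing the formula: {s3}.

1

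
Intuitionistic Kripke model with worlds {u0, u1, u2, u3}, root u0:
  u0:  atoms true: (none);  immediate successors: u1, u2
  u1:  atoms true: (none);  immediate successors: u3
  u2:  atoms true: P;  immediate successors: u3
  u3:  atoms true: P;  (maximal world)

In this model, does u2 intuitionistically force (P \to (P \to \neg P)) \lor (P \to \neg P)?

No

u2 \nVdash (P \to (P \to \neg P)) \lor (P \to \neg P): neither disjunct is forced at u2.
u2 \nVdash P \to (P \to \neg P): already at u2 itself, u2 \Vdash P but u2 \nVdash P \to \neg P.
u2 \nVdash P \to \neg P: already at u2 itself, u2 \Vdash P but u2 \nVdash \neg P.
u2 \nVdash \neg P since u2 is accessible from u2 and u2 \Vdash P.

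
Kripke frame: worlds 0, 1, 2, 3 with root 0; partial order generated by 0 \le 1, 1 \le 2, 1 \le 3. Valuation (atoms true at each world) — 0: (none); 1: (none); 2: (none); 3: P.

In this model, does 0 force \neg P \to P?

0 \nVdash \neg P \to P: at the accessible world 2, 2 \Vdash \neg P but 2 \nVdash P.
2 lacks atom P, so 2 \nVdash P.

No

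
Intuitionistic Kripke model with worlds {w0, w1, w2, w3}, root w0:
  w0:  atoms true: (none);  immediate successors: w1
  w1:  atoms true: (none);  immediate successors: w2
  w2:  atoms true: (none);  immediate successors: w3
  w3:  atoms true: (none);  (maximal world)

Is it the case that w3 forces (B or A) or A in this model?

w3 does not force (B or A) or A: neither disjunct is forced at w3.
w3 does not force B or A: neither disjunct is forced at w3.
w3 lacks atom B, so w3 does not force B.

No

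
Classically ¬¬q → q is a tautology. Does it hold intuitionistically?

No

This is double-negation elimination, which is not intuitionistically valid.
A Kripke countermodel: worlds w0, w1; order generated by w0 ≤ w1; atoms true at each world — w0:{}; w1:{q}.
w0 ⊮ ¬¬q → q: already at w0 itself, w0 ⊩ ¬¬q but w0 ⊮ q.
w0 lacks atom q, so w0 ⊮ q.
So the root w0 does not force the formula.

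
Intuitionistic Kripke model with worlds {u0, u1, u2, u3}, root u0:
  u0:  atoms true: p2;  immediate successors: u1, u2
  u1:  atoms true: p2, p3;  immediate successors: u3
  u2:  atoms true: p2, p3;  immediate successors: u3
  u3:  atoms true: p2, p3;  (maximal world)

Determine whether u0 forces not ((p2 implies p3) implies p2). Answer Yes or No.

u0 does not force not ((p2 implies p3) implies p2) since u0 is accessible from u0 and u0 forces (p2 implies p3) implies p2.
u0 forces (p2 implies p3) implies p2: every world accessible from u0 that forces p2 implies p3 (namely u1, u2, u3) also forces p2.

No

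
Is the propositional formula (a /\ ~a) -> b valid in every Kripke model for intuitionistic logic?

Yes

This is an instance of ex falso quodlibet, which is intuitionistically derivable.
No world can force both a and ~a, so the antecedent a /\ ~a is never forced and the implication holds vacuously at every world.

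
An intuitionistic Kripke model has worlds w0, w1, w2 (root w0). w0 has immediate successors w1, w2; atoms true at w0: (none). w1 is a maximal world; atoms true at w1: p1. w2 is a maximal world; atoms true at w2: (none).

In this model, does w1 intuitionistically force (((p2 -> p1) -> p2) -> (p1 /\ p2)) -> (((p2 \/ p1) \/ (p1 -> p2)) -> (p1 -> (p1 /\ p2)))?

w1 ||-/- (((p2 -> p1) -> p2) -> (p1 /\ p2)) -> (((p2 \/ p1) \/ (p1 -> p2)) -> (p1 -> (p1 /\ p2))): already at w1 itself, w1 ||- ((p2 -> p1) -> p2) -> (p1 /\ p2) but w1 ||-/- ((p2 \/ p1) \/ (p1 -> p2)) -> (p1 -> (p1 /\ p2)).
w1 ||-/- ((p2 \/ p1) \/ (p1 -> p2)) -> (p1 -> (p1 /\ p2)): already at w1 itself, w1 ||- (p2 \/ p1) \/ (p1 -> p2) but w1 ||-/- p1 -> (p1 /\ p2).
w1 ||-/- p1 -> (p1 /\ p2): already at w1 itself, w1 ||- p1 but w1 ||-/- p1 /\ p2.
w1 ||-/- p1 /\ p2 since w1 fails p2.

No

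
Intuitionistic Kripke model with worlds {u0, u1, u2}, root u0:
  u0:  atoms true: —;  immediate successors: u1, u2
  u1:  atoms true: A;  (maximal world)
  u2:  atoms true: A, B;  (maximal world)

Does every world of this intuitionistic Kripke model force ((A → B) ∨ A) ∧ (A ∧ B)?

Not every world: u0 ⊮ ((A → B) ∨ A) ∧ (A ∧ B).
u0 ⊮ ((A → B) ∨ A) ∧ (A ∧ B) since u0 fails (A → B) ∨ A.

No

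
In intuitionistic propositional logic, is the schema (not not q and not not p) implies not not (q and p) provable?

Yes

This is the distribution of double negation over conjunction, which is intuitionistically derivable.
Assume not not q, not not p, and not (q and p). From q we'd get not p (since q and p is refuted), contradicting not not p; so not q, contradicting not not q.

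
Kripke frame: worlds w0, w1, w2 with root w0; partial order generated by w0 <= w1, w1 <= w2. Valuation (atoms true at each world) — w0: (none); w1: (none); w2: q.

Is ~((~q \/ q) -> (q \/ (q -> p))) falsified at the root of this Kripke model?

w0 ||-/- ~((~q \/ q) -> (q \/ (q -> p))) since w0 is accessible from w0 and w0 ||- (~q \/ q) -> (q \/ (q -> p)).
w0 ||- (~q \/ q) -> (q \/ (q -> p)): every world accessible from w0 that forces ~q \/ q (namely w2) also forces q \/ (q -> p).
So the root w0 does not force ~((~q \/ q) -> (q \/ (q -> p))); the model is a countermodel.

Yes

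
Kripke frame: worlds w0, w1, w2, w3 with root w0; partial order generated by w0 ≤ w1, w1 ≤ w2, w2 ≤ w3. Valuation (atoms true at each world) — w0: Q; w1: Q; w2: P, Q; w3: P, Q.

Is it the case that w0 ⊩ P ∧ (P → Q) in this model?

No

w0 ⊮ P ∧ (P → Q) since w0 fails P.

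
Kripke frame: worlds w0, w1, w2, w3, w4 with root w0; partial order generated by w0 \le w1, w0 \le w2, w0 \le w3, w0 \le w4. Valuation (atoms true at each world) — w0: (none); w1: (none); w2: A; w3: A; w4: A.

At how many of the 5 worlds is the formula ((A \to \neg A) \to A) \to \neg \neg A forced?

5

w0: forces it.
w1: forces it.
w2: forces it.
w3: forces it.
w4: forces it.
Worlds forcing the formula: {w0, w1, w2, w3, w4}.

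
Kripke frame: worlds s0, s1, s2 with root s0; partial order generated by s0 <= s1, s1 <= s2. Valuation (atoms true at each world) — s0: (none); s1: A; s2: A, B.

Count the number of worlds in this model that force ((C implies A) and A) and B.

1

s0: does not force it — s0 does not force ((C implies A) and A) and B since s0 fails (C implies A) and A.
s1: does not force it — s1 does not force ((C implies A) and A) and B since s1 fails B.
s2: forces it.
Worlds forcing the formula: {s2}.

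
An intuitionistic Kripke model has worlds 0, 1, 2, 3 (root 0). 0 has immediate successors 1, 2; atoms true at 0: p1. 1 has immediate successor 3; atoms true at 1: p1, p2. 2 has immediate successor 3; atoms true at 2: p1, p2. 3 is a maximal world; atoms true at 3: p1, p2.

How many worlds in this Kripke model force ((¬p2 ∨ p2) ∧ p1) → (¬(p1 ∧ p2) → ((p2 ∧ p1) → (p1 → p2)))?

4

0: forces it.
1: forces it.
2: forces it.
3: forces it.
Worlds forcing the formula: {0, 1, 2, 3}.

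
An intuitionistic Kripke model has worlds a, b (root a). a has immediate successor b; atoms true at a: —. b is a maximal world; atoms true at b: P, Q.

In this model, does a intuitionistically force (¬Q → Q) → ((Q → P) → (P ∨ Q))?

a ⊮ (¬Q → Q) → ((Q → P) → (P ∨ Q)): already at a itself, a ⊩ ¬Q → Q but a ⊮ (Q → P) → (P ∨ Q).
a ⊮ (Q → P) → (P ∨ Q): already at a itself, a ⊩ Q → P but a ⊮ P ∨ Q.
a ⊮ P ∨ Q: neither disjunct is forced at a.
a lacks atom P, so a ⊮ P.

No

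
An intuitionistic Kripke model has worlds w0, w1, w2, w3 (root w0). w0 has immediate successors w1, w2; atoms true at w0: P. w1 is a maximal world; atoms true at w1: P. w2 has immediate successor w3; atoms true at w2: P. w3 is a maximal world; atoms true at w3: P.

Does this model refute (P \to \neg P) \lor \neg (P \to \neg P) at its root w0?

No

w0 \Vdash (P \to \neg P) \lor \neg (P \to \neg P) via the disjunct \neg (P \to \neg P).
So the root w0 forces (P \to \neg P) \lor \neg (P \to \neg P); the model is not a countermodel.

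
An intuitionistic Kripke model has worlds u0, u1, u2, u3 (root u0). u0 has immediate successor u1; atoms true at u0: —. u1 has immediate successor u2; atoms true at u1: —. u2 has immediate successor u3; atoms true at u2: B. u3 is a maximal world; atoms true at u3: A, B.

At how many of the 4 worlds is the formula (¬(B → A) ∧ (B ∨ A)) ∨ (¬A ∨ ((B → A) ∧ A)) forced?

1

u0: does not force it — u0 ⊮ (¬(B → A) ∧ (B ∨ A)) ∨ (¬A ∨ ((B → A) ∧ A)): neither disjunct is forced at u0.
u1: does not force it.
u2: does not force it.
u3: forces it.
Worlds forcing the formula: {u3}.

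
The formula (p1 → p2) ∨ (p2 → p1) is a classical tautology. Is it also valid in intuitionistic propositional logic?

This is the Gödel–Dummett linearity axiom, which is not intuitionistically valid.
A Kripke countermodel: worlds 0, 1, 2; order generated by 0 ≤ 1, 0 ≤ 2; atoms true at each world — 0:{}; 1:{p1}; 2:{p2}.
0 ⊮ (p1 → p2) ∨ (p2 → p1): neither disjunct is forced at 0.
0 ⊮ p1 → p2: at the accessible world 1, 1 ⊩ p1 but 1 ⊮ p2.
1 lacks atom p2, so 1 ⊮ p2.
So the root 0 does not force the formula.

No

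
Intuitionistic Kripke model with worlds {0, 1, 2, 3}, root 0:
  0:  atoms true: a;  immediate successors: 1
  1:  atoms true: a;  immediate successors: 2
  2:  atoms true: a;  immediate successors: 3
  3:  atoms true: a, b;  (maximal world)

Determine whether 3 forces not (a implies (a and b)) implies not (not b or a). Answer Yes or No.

Yes

3 forces not (a implies (a and b)) implies not (not b or a) vacuously: no world accessible from 3 forces the antecedent not (a implies (a and b)).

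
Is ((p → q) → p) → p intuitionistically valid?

This is Peirce's law, which is not intuitionistically valid.
A Kripke countermodel: worlds a, b; order generated by a ≤ b; atoms true at each world — a:{}; b:{p}.
a ⊮ ((p → q) → p) → p: already at a itself, a ⊩ (p → q) → p but a ⊮ p.
a lacks atom p, so a ⊮ p.
So the root a does not force the formula.

No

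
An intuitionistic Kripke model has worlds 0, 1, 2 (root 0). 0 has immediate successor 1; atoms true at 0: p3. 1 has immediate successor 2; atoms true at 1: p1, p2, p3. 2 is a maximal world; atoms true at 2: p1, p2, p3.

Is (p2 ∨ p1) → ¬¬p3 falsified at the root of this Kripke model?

No

0 ⊩ (p2 ∨ p1) → ¬¬p3: every world accessible from 0 that forces p2 ∨ p1 (namely 1, 2) also forces ¬¬p3.
So the root 0 forces (p2 ∨ p1) → ¬¬p3; the model is not a countermodel.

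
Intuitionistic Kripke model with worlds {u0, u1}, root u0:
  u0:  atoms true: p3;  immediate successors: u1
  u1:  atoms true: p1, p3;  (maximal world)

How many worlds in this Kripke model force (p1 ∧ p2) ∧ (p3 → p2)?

u0: does not force it — u0 ⊮ (p1 ∧ p2) ∧ (p3 → p2) since u0 fails p1 ∧ p2.
u1: does not force it — u1 ⊮ (p1 ∧ p2) ∧ (p3 → p2) since u1 fails p1 ∧ p2.
Worlds forcing the formula: { }.

0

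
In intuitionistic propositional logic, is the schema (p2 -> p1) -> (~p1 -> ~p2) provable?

Yes

This is the forward direction of contraposition, which is intuitionistically derivable.
Assume p2 -> p1 and ~p1. If p2 held then p1 would follow, contradicting ~p1; so ~p2.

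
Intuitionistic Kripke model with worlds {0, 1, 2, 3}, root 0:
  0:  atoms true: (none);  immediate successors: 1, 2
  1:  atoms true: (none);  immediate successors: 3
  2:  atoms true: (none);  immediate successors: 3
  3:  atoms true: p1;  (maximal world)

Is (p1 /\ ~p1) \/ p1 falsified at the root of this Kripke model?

0 ||-/- (p1 /\ ~p1) \/ p1: neither disjunct is forced at 0.
0 ||-/- p1 /\ ~p1 since 0 fails p1.
So the root 0 does not force (p1 /\ ~p1) \/ p1; the model is a countermodel.

Yes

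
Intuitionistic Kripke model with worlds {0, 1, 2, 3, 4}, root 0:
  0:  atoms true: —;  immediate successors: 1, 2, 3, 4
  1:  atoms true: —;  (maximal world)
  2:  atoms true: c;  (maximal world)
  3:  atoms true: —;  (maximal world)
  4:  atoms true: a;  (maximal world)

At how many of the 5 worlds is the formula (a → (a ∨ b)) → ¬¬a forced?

0: does not force it — 0 ⊮ (a → (a ∨ b)) → ¬¬a: already at 0 itself, 0 ⊩ a → (a ∨ b) but 0 ⊮ ¬¬a.
1: does not force it — 1 ⊮ (a → (a ∨ b)) → ¬¬a: already at 1 itself, 1 ⊩ a → (a ∨ b) but 1 ⊮ ¬¬a.
2: does not force it — 2 ⊮ (a → (a ∨ b)) → ¬¬a: already at 2 itself, 2 ⊩ a → (a ∨ b) but 2 ⊮ ¬¬a.
3: does not force it.
4: forces it.
Worlds forcing the formula: {4}.

1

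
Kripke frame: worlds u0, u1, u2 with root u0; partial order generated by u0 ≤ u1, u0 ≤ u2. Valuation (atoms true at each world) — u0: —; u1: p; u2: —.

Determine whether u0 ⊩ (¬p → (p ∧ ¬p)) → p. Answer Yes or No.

u0 ⊩ (¬p → (p ∧ ¬p)) → p: every world accessible from u0 that forces ¬p → (p ∧ ¬p) (namely u1) also forces p.

Yes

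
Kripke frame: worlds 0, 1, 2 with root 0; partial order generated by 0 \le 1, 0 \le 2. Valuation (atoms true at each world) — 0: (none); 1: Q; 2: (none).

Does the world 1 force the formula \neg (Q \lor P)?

No

1 \nVdash \neg (Q \lor P) since 1 is accessible from 1 and 1 \Vdash Q \lor P.
1 \Vdash Q \lor P via the disjunct Q.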